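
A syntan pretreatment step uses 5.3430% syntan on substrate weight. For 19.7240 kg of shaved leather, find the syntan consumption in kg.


Formula: Syntan = substrate * pct / 100
Substituting: Syntan = 19.7240 * 5.3430 / 100
Result: 1.0539 kg


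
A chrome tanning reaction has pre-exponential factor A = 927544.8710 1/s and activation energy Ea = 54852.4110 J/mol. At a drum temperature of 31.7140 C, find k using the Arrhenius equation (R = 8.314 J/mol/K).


T_K = T_C + 273.15 = 31.7140 + 273.15 = 304.8640 K
exponent = -Ea / (R * T_K) = -54852.4110 / (8.314 * 304.8640) = -21.6411
k = A * exp(exponent) = 927544.8710 * exp(-21.6411) = 3.7044e-04 1/s


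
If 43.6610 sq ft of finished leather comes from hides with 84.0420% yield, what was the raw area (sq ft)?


Formula: raw = finished * 100 / yield
Substituting: raw = 43.6610 * 100 / 84.0420
Result: 51.9514 sq ft


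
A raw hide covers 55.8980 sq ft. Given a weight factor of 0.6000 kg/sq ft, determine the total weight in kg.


Formula: Weight = area * weight_per_sqft
Substituting: Weight = 55.8980 * 0.6000
Result: 33.5388 kg


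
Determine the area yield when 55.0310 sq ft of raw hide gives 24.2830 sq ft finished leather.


Formula: Yield = finished / raw * 100
Substituting: Yield = 24.2830 / 55.0310 * 100
Result: 44.1260 %


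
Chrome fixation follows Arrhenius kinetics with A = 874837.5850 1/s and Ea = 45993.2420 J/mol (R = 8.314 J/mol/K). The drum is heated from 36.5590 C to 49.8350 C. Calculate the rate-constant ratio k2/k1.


T1 = 36.5590 + 273.15 = 309.7090 K; T2 = 49.8350 + 273.15 = 322.9850 K
k1 = A * exp(-Ea/(R*T1)) = 874837.5850 * exp(-45993.2420/(8.314*309.7090)) = 0.0152953 1/s
k2 = A * exp(-Ea/(R*T2)) = 874837.5850 * exp(-45993.2420/(8.314*322.9850)) = 0.0318726 1/s
k2/k1 = 0.0318726 / 0.0152953 = 2.0838


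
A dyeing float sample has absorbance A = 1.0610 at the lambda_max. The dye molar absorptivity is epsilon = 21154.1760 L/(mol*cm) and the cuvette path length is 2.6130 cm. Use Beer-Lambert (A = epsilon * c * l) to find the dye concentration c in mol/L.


Formula: c = A / (epsilon * l)
Substituting: c = 1.0610 / (21154.1760 * 2.6130)
Result: 1.9195e-05 mol/L


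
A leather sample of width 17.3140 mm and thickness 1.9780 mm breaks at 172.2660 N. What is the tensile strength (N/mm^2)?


Formula: TS = force / (width * thickness)
Substituting: TS = 172.2660 / (17.3140 * 1.9780)
Result: 5.0301 N/mm^2


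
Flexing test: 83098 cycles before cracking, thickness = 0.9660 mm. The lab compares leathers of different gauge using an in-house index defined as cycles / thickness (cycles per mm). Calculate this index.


Formula: Index = cycles / thickness
Substituting: Index = 83098 / 0.9660
Result: 86022.7743 cycles/mm


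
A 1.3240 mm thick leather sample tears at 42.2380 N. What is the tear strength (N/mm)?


Formula: Tear strength = force / thickness
Substituting: Tear strength = 42.2380 / 1.3240
Result: 31.9018 N/mm


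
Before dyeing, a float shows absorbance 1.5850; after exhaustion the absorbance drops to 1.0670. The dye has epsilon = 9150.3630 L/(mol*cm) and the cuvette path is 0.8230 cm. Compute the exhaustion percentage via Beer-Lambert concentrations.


c_initial = A_i / (epsilon * l) = 1.5850 / (9150.3630 * 0.8230) = 2.1047e-04 mol/L
c_final = A_f / (epsilon * l) = 1.0670 / (9150.3630 * 0.8230) = 1.4169e-04 mol/L
Exhaustion = (c_initial - c_final) / c_initial * 100 = (2.1047e-04 - 1.4169e-04) / 2.1047e-04 * 100 = 32.6814 %


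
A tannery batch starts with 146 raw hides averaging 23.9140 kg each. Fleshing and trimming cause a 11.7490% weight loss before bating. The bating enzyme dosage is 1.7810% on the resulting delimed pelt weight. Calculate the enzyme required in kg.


Total_raw = N * avg_wt = 146 * 23.9140 = 3491.4440 kg
Substrate = Total_raw * (1 - loss/100) = 3491.4440 * (1 - 11.7490/100) = 3081.2342 kg
Enzyme = Substrate * pct / 100 = 3081.2342 * 1.7810 / 100 = 54.8768 kg


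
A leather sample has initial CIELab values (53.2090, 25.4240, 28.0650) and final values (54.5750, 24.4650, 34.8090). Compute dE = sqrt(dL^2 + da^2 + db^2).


dL = 1.3660, da = -0.9590, db = 6.7440
dE = sqrt(1.3660^2 + (-0.9590)^2 + 6.7440^2) = 6.9475


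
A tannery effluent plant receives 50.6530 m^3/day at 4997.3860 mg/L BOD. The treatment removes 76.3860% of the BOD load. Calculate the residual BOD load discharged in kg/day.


Load_in = volume * conc / 1000 = 50.6530 * 4997.3860 / 1000 = 253.1326 kg/day
Removed = Load_in * eff / 100 = 253.1326 * 76.3860 / 100 = 193.3579 kg/day
Load_out = Load_in - Removed = 253.1326 - 193.3579 = 59.7747 kg/day


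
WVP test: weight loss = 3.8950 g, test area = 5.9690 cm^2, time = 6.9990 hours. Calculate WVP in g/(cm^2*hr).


Formula: WVP = loss / (area * time)
Substituting: WVP = 3.8950 / (5.9690 * 6.9990)
Result: 0.093233 g/(cm^2*hr)


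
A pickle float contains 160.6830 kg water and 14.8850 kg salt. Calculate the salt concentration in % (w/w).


Formula: Conc = salt / (water + salt) * 100
Substituting: Conc = 14.8850 / (160.6830 + 14.8850) * 100
Result: 8.4782 %


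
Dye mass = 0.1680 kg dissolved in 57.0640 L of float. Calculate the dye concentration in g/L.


Formula: Conc = dye_mass(kg) / volume(L) * 1000
Substituting: Conc = 0.1680 / 57.0640 * 1000
Result: 2.9441 g/L


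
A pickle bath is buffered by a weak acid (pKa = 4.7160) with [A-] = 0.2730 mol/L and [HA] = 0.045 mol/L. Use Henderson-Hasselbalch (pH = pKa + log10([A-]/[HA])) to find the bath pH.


ratio = [A-] / [HA] = 0.2730 / 0.045 = 6.0667
log10(ratio) = 0.7830
pH = pKa + log10(ratio) = 4.7160 + 0.7830 = 5.4990


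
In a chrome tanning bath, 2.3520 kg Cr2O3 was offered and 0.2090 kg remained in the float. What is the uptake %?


Formula: Uptake = (offered - residual) / offered * 100
Substituting: Uptake = (2.3520 - 0.2090) / 2.3520 * 100
Result: 91.1139 %


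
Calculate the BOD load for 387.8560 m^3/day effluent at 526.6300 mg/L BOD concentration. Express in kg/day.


Formula: BOD_load = volume * conc / 1000
Substituting: BOD_load = 387.8560 * 526.6300 / 1000
Result: 204.2566 kg/day


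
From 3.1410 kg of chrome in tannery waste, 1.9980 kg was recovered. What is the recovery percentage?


Formula: Recovery = recovered / input * 100
Substituting: Recovery = 1.9980 / 3.1410 * 100
Result: 63.6103 %


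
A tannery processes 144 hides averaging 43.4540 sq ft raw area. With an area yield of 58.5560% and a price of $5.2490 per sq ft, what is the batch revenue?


Raw_total = N * avg_area = 144 * 43.4540 = 6257.3760 sq ft
Finished = Raw_total * yield / 100 = 6257.3760 * 58.5560 / 100 = 3664.0691 sq ft
Value = Finished * price = 3664.0691 * 5.2490 = 19232.6987 $


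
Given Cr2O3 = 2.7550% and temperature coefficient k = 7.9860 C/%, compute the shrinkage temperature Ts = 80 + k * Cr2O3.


Formula: Ts = 80 + k * Cr2O3
Substituting: Ts = 80 + 7.9860 * 2.7550
Result: 102.0014 C


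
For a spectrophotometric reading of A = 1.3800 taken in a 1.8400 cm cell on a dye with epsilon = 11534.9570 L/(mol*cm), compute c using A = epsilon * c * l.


Formula: c = A / (epsilon * l)
Substituting: c = 1.3800 / (11534.9570 * 1.8400)
Result: 6.5020e-05 mol/L


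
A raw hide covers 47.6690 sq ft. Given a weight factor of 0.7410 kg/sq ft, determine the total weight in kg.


Formula: Weight = area * weight_per_sqft
Substituting: Weight = 47.6690 * 0.7410
Result: 35.3227 kg


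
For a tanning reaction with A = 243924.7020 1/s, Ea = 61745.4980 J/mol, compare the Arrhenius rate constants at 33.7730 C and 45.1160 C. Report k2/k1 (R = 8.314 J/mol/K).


T1 = 33.7730 + 273.15 = 306.9230 K; T2 = 45.1160 + 273.15 = 318.2660 K
k1 = A * exp(-Ea/(R*T1)) = 243924.7020 * exp(-61745.4980/(8.314*306.9230)) = 7.5601e-06 1/s
k2 = A * exp(-Ea/(R*T2)) = 243924.7020 * exp(-61745.4980/(8.314*318.2660)) = 1.7908e-05 1/s
k2/k1 = 1.7908e-05 / 7.5601e-06 = 2.3688


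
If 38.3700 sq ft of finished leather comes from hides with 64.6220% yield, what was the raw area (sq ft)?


Formula: raw = finished * 100 / yield
Substituting: raw = 38.3700 * 100 / 64.6220
Result: 59.3761 sq ft


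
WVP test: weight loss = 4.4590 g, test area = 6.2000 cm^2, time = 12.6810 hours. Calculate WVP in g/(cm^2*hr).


Formula: WVP = loss / (area * time)
Substituting: WVP = 4.4590 / (6.2000 * 12.6810)
Result: 0.0567143 g/(cm^2*hr)


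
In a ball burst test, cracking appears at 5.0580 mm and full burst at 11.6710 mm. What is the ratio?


Formula: Ratio = crack / burst
Substituting: Ratio = 5.0580 / 11.6710
Result: 0.4334


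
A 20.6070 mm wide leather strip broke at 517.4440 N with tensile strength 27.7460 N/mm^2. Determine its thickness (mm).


Formula: t = F / (TS * w)
Substituting: t = 517.4440 / (27.7460 * 20.6070)
Result: 0.9050 mm


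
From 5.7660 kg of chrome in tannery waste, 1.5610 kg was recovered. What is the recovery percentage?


Formula: Recovery = recovered / input * 100
Substituting: Recovery = 1.5610 / 5.7660 * 100
Result: 27.0725 %


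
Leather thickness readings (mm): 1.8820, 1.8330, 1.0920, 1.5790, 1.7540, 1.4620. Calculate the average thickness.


Formula: Average = sum / n
Substituting: Average = 9.6020 / 6
Result: 1.6003 mm


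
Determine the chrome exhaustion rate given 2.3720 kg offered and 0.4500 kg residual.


Formula: Uptake = (offered - residual) / offered * 100
Substituting: Uptake = (2.3720 - 0.4500) / 2.3720 * 100
Result: 81.0287 %


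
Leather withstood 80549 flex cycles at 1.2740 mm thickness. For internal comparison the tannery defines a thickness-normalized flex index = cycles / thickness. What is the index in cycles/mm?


Formula: Index = cycles / thickness
Substituting: Index = 80549 / 1.2740
Result: 63225.2747 cycles/mm


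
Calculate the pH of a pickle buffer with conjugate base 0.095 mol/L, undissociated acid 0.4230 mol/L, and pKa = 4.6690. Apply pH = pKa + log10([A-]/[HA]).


ratio = [A-] / [HA] = 0.095 / 0.4230 = 0.2246
log10(ratio) = -0.6486
pH = pKa + log10(ratio) = 4.6690 - 0.6486 = 4.0204


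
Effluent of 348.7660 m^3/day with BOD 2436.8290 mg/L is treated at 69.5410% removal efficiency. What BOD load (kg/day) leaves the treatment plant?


Load_in = volume * conc / 1000 = 348.7660 * 2436.8290 / 1000 = 849.8831 kg/day
Removed = Load_in * eff / 100 = 849.8831 * 69.5410 / 100 = 591.0172 kg/day
Load_out = Load_in - Removed = 849.8831 - 591.0172 = 258.8659 kg/day


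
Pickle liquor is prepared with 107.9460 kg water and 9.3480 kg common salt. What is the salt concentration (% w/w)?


Formula: Conc = salt / (water + salt) * 100
Substituting: Conc = 9.3480 / (107.9460 + 9.3480) * 100
Result: 7.9697 %


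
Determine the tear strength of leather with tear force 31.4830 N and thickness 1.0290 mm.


Formula: Tear strength = force / thickness
Substituting: Tear strength = 31.4830 / 1.0290
Result: 30.5957 N/mm


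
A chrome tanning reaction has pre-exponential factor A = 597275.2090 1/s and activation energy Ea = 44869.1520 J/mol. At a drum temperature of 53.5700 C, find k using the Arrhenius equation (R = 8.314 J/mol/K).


T_K = T_C + 273.15 = 53.5700 + 273.15 = 326.7200 K
exponent = -Ea / (R * T_K) = -44869.1520 / (8.314 * 326.7200) = -16.5182
k = A * exp(exponent) = 597275.2090 * exp(-16.5182) = 0.0400333 1/s


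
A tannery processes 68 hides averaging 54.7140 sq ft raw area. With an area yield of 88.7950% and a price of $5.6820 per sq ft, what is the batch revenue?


Raw_total = N * avg_area = 68 * 54.7140 = 3720.5520 sq ft
Finished = Raw_total * yield / 100 = 3720.5520 * 88.7950 / 100 = 3303.6641 sq ft
Value = Finished * price = 3303.6641 * 5.6820 = 18771.4197 $


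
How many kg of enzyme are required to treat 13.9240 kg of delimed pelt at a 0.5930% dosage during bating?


Formula: Enzyme = substrate * pct / 100
Substituting: Enzyme = 13.9240 * 0.5930 / 100
Result: 0.0825693 kg


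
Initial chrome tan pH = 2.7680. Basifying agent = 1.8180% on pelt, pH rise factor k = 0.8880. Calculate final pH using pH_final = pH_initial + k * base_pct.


Formula: pH_final = pH_initial + k * base_pct
Substituting: pH_final = 2.7680 + 0.8880 * 1.8180
Result: 4.3824


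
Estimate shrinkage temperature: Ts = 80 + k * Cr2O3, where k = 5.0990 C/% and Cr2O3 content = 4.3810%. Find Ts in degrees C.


Formula: Ts = 80 + k * Cr2O3
Substituting: Ts = 80 + 5.0990 * 4.3810
Result: 102.3387 C


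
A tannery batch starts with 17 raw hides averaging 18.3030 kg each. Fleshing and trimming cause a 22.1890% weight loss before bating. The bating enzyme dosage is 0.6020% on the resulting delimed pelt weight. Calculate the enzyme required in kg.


Total_raw = N * avg_wt = 17 * 18.3030 = 311.1510 kg
Substrate = Total_raw * (1 - loss/100) = 311.1510 * (1 - 22.1890/100) = 242.1097 kg
Enzyme = Substrate * pct / 100 = 242.1097 * 0.6020 / 100 = 1.4575 kg


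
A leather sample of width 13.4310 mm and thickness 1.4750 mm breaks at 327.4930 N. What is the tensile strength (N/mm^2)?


Formula: TS = force / (width * thickness)
Substituting: TS = 327.4930 / (13.4310 * 1.4750)
Result: 16.5311 N/mm^2


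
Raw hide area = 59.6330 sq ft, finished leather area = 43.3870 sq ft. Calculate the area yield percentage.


Formula: Yield = finished / raw * 100
Substituting: Yield = 43.3870 / 59.6330 * 100
Result: 72.7567 %


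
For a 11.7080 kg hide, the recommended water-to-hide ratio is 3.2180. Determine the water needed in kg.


Formula: Water = hide_weight * ratio
Substituting: Water = 11.7080 * 3.2180
Result: 37.6763 kg


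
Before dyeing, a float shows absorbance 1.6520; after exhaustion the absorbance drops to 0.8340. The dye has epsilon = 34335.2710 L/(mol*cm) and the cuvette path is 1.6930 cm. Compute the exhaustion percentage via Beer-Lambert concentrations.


c_initial = A_i / (epsilon * l) = 1.6520 / (34335.2710 * 1.6930) = 2.8419e-05 mol/L
c_final = A_f / (epsilon * l) = 0.8340 / (34335.2710 * 1.6930) = 1.4347e-05 mol/L
Exhaustion = (c_initial - c_final) / c_initial * 100 = (2.8419e-05 - 1.4347e-05) / 2.8419e-05 * 100 = 49.5157 %


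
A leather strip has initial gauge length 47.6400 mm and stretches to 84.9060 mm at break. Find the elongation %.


Formula: Elongation = (Lf - L0) / L0 * 100
Substituting: Elongation = (84.9060 - 47.6400) / 47.6400 * 100
Result: 78.2242 %


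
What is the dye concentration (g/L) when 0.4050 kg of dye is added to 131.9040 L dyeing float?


Formula: Conc = dye_mass(kg) / volume(L) * 1000
Substituting: Conc = 0.4050 / 131.9040 * 1000
Result: 3.0704 g/L


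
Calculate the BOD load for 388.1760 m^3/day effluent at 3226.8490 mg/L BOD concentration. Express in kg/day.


Formula: BOD_load = volume * conc / 1000
Substituting: BOD_load = 388.1760 * 3226.8490 / 1000
Result: 1252.5853 kg/day


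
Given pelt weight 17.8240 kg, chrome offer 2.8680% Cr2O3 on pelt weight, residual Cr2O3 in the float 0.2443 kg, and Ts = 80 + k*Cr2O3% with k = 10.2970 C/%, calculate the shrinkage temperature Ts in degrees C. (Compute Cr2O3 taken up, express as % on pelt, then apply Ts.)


Offered = pelt * offer_pct / 100 = 17.8240 * 2.8680 / 100 = 0.5112 kg
Uptake = offered - residual = 0.5112 - 0.2443 = 0.2669 kg
Cr2O3% on pelt = uptake / pelt * 100 = 0.2669 / 17.8240 * 100 = 1.4974 %
Ts = 80 + k * Cr2O3% = 80 + 10.2970 * 1.4974 = 95.4185 C


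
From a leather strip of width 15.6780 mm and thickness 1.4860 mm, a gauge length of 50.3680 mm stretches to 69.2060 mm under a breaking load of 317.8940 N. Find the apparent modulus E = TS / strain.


TS = F / (w * t) = 317.8940 / (15.6780 * 1.4860) = 13.6450 N/mm^2
strain = (Lf - L0) / L0 = (69.2060 - 50.3680) / 50.3680 = 0.3740
E = TS / strain = 13.6450 / 0.3740 = 36.4832 N/mm^2


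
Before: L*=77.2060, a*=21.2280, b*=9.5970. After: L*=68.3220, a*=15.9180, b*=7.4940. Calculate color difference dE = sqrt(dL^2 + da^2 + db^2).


dL = -8.8840, da = -5.3100, db = -2.1030
dE = sqrt((-8.8840)^2 + (-5.3100)^2 + (-2.1030)^2) = 10.5614


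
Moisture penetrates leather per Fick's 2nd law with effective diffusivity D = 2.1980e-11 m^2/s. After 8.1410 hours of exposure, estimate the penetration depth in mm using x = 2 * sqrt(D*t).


t = 8.1410 hr * 3600 = 29307.6000 s
D * t = 2.1980e-11 * 29307.6000 = 6.4418e-07
x = 2 * sqrt(D*t) = 2 * sqrt(6.4418e-07) = 0.00160522 m = 1.6052 mm


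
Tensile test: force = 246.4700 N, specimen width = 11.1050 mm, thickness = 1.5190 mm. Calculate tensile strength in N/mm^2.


Formula: TS = force / (width * thickness)
Substituting: TS = 246.4700 / (11.1050 * 1.5190)
Result: 14.6113 N/mm^2


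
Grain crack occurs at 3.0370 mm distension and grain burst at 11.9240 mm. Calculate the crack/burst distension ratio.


Formula: Ratio = crack / burst
Substituting: Ratio = 3.0370 / 11.9240
Result: 0.2547


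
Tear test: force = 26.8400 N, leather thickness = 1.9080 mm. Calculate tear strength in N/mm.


Formula: Tear strength = force / thickness
Substituting: Tear strength = 26.8400 / 1.9080
Result: 14.0671 N/mm


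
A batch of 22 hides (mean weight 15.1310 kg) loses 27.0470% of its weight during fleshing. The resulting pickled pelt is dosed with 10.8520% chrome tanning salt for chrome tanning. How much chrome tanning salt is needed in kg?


Total_raw = N * avg_wt = 22 * 15.1310 = 332.8820 kg
Substrate = Total_raw * (1 - loss/100) = 332.8820 * (1 - 27.0470/100) = 242.8474 kg
Chrome = Substrate * pct / 100 = 242.8474 * 10.8520 / 100 = 26.3538 kg


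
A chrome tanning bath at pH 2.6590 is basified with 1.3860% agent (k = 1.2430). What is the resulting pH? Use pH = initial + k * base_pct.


Formula: pH_final = pH_initial + k * base_pct
Substituting: pH_final = 2.6590 + 1.2430 * 1.3860
Result: 4.3818


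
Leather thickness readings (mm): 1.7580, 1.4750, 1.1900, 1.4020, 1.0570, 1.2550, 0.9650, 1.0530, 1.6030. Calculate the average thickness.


Formula: Average = sum / n
Substituting: Average = 11.7580 / 9
Result: 1.3064 mm


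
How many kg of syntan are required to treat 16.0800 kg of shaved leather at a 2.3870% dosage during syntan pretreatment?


Formula: Syntan = substrate * pct / 100
Substituting: Syntan = 16.0800 * 2.3870 / 100
Result: 0.3838 kg


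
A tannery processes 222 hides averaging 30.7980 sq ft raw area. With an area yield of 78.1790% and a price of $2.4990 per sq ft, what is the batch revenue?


Raw_total = N * avg_area = 222 * 30.7980 = 6837.1560 sq ft
Finished = Raw_total * yield / 100 = 6837.1560 * 78.1790 / 100 = 5345.2202 sq ft
Value = Finished * price = 5345.2202 * 2.4990 = 13357.7053 $


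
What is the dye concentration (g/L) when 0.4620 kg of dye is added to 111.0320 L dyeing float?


Formula: Conc = dye_mass(kg) / volume(L) * 1000
Substituting: Conc = 0.4620 / 111.0320 * 1000
Result: 4.1610 g/L


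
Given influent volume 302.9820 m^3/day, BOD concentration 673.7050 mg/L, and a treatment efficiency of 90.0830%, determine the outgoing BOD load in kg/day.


Load_in = volume * conc / 1000 = 302.9820 * 673.7050 / 1000 = 204.1205 kg/day
Removed = Load_in * eff / 100 = 204.1205 * 90.0830 / 100 = 183.8779 kg/day
Load_out = Load_in - Removed = 204.1205 - 183.8779 = 20.2426 kg/day


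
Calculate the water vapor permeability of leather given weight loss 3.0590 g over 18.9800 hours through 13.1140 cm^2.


Formula: WVP = loss / (area * time)
Substituting: WVP = 3.0590 / (13.1140 * 18.9800)
Result: 0.0122899 g/(cm^2*hr)


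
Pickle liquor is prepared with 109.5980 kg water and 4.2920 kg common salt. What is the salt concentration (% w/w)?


Formula: Conc = salt / (water + salt) * 100
Substituting: Conc = 4.2920 / (109.5980 + 4.2920) * 100
Result: 3.7685 %


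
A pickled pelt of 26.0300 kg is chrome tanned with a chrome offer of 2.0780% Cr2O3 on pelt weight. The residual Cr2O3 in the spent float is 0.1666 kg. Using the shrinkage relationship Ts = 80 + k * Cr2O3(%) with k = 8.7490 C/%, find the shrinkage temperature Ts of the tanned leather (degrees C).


Offered = pelt * offer_pct / 100 = 26.0300 * 2.0780 / 100 = 0.5409 kg
Uptake = offered - residual = 0.5409 - 0.1666 = 0.3743 kg
Cr2O3% on pelt = uptake / pelt * 100 = 0.3743 / 26.0300 * 100 = 1.4380 %
Ts = 80 + k * Cr2O3% = 80 + 8.7490 * 1.4380 = 92.5808 C


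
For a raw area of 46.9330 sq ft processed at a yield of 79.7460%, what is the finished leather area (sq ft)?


Formula: finished = raw * yield / 100
Substituting: finished = 46.9330 * 79.7460 / 100
Result: 37.4272 sq ft


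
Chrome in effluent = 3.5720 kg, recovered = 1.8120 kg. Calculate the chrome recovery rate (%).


Formula: Recovery = recovered / input * 100
Substituting: Recovery = 1.8120 / 3.5720 * 100
Result: 50.7279 %


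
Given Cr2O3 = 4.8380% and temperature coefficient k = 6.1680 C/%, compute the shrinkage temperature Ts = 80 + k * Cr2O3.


Formula: Ts = 80 + k * Cr2O3
Substituting: Ts = 80 + 6.1680 * 4.8380
Result: 109.8408 C


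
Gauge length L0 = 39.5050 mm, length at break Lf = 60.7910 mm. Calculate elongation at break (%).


Formula: Elongation = (Lf - L0) / L0 * 100
Substituting: Elongation = (60.7910 - 39.5050) / 39.5050 * 100
Result: 53.8818 %


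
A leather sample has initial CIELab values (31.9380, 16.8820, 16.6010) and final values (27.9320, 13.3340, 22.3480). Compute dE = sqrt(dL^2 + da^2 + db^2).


dL = -4.0060, da = -3.5480, db = 5.7470
dE = sqrt((-4.0060)^2 + (-3.5480)^2 + 5.7470^2) = 7.8527


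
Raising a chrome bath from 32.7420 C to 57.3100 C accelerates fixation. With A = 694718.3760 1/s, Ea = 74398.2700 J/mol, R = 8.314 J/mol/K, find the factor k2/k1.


T1 = 32.7420 + 273.15 = 305.8920 K; T2 = 57.3100 + 273.15 = 330.4600 K
k1 = A * exp(-Ea/(R*T1)) = 694718.3760 * exp(-74398.2700/(8.314*305.8920)) = 1.3708e-07 1/s
k2 = A * exp(-Ea/(R*T2)) = 694718.3760 * exp(-74398.2700/(8.314*330.4600)) = 1.2065e-06 1/s
k2/k1 = 1.2065e-06 / 1.3708e-07 = 8.8011


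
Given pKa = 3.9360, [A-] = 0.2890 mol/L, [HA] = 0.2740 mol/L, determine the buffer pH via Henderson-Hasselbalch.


ratio = [A-] / [HA] = 0.2890 / 0.2740 = 1.0547
log10(ratio) = 0.0231473
pH = pKa + log10(ratio) = 3.9360 + 0.0231473 = 3.9591


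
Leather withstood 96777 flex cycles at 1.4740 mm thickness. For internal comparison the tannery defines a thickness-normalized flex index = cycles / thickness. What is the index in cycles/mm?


Formula: Index = cycles / thickness
Substituting: Index = 96777 / 1.4740
Result: 65656.0380 cycles/mm


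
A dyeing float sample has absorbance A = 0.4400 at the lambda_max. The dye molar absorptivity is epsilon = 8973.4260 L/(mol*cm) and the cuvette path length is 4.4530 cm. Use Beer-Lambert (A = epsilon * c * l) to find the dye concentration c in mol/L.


Formula: c = A / (epsilon * l)
Substituting: c = 0.4400 / (8973.4260 * 4.4530)
Result: 1.1011e-05 mol/L


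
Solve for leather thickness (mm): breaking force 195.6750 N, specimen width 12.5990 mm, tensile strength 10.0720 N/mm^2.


Formula: t = F / (TS * w)
Substituting: t = 195.6750 / (10.0720 * 12.5990)
Result: 1.5420 mm


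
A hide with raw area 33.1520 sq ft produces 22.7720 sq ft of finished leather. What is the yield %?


Formula: Yield = finished / raw * 100
Substituting: Yield = 22.7720 / 33.1520 * 100
Result: 68.6897 %


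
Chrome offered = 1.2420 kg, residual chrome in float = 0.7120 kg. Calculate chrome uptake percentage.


Formula: Uptake = (offered - residual) / offered * 100
Substituting: Uptake = (1.2420 - 0.7120) / 1.2420 * 100
Result: 42.6731 %


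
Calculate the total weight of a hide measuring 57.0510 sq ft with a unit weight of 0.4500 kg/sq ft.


Formula: Weight = area * weight_per_sqft
Substituting: Weight = 57.0510 * 0.4500
Result: 25.6730 kg


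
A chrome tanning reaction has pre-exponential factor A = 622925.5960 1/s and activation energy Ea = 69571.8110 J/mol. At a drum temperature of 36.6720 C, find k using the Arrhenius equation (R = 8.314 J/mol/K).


T_K = T_C + 273.15 = 36.6720 + 273.15 = 309.8220 K
exponent = -Ea / (R * T_K) = -69571.8110 / (8.314 * 309.8220) = -27.0092
k = A * exp(exponent) = 622925.5960 * exp(-27.0092) = 1.1601e-06 1/s


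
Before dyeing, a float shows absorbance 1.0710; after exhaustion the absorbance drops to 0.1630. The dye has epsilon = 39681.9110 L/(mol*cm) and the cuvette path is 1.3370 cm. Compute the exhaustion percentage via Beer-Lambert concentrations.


c_initial = A_i / (epsilon * l) = 1.0710 / (39681.9110 * 1.3370) = 2.0187e-05 mol/L
c_final = A_f / (epsilon * l) = 0.1630 / (39681.9110 * 1.3370) = 3.0723e-06 mol/L
Exhaustion = (c_initial - c_final) / c_initial * 100 = (2.0187e-05 - 3.0723e-06) / 2.0187e-05 * 100 = 84.7806 %


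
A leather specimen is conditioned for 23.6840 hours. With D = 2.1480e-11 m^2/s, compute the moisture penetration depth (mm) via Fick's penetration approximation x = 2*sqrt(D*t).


t = 23.6840 hr * 3600 = 85262.4000 s
D * t = 2.1480e-11 * 85262.4000 = 1.8314e-06
x = 2 * sqrt(D*t) = 2 * sqrt(1.8314e-06) = 0.00270661 m = 2.7066 mm


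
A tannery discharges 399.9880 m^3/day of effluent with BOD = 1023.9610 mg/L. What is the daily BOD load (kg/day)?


Formula: BOD_load = volume * conc / 1000
Substituting: BOD_load = 399.9880 * 1023.9610 / 1000
Result: 409.5721 kg/day


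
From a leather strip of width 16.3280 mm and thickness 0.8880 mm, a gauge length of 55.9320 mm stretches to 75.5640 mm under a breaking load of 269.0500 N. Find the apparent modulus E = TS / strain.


TS = F / (w * t) = 269.0500 / (16.3280 * 0.8880) = 18.5561 N/mm^2
strain = (Lf - L0) / L0 = (75.5640 - 55.9320) / 55.9320 = 0.3510
E = TS / strain = 18.5561 / 0.3510 = 52.8668 N/mm^2


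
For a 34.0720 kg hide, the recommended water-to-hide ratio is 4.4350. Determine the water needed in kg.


Formula: Water = hide_weight * ratio
Substituting: Water = 34.0720 * 4.4350
Result: 151.1093 kg


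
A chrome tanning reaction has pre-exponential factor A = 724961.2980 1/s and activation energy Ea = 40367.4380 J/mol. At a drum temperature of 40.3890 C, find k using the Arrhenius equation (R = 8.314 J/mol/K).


T_K = T_C + 273.15 = 40.3890 + 273.15 = 313.5390 K
exponent = -Ea / (R * T_K) = -40367.4380 / (8.314 * 313.5390) = -15.4857
k = A * exp(exponent) = 724961.2980 * exp(-15.4857) = 0.1365 1/s


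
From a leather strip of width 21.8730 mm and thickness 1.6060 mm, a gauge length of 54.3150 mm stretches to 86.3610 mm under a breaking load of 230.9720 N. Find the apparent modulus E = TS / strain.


TS = F / (w * t) = 230.9720 / (21.8730 * 1.6060) = 6.5751 N/mm^2
strain = (Lf - L0) / L0 = (86.3610 - 54.3150) / 54.3150 = 0.5900
E = TS / strain = 6.5751 / 0.5900 = 11.1443 N/mm^2


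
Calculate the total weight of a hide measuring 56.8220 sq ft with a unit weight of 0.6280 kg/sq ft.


Formula: Weight = area * weight_per_sqft
Substituting: Weight = 56.8220 * 0.6280
Result: 35.6842 kg


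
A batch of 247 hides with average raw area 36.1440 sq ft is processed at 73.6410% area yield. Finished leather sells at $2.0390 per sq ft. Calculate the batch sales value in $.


Raw_total = N * avg_area = 247 * 36.1440 = 8927.5680 sq ft
Finished = Raw_total * yield / 100 = 8927.5680 * 73.6410 / 100 = 6574.3504 sq ft
Value = Finished * price = 6574.3504 * 2.0390 = 13405.1004 $


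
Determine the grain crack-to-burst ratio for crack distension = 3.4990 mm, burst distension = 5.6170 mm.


Formula: Ratio = crack / burst
Substituting: Ratio = 3.4990 / 5.6170
Result: 0.6229


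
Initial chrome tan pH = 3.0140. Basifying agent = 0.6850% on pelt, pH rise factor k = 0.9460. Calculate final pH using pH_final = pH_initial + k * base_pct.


Formula: pH_final = pH_initial + k * base_pct
Substituting: pH_final = 3.0140 + 0.9460 * 0.6850
Result: 3.6620


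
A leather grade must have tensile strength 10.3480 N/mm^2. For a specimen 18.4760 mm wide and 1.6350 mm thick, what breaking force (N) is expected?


Formula: F = TS * w * t
Substituting: F = 10.3480 * 18.4760 * 1.6350
Result: 312.5951 N


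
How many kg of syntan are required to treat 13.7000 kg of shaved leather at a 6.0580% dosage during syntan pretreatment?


Formula: Syntan = substrate * pct / 100
Substituting: Syntan = 13.7000 * 6.0580 / 100
Result: 0.8299 kg


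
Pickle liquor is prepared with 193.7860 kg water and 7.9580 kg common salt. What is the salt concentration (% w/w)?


Formula: Conc = salt / (water + salt) * 100
Substituting: Conc = 7.9580 / (193.7860 + 7.9580) * 100
Result: 3.9446 %


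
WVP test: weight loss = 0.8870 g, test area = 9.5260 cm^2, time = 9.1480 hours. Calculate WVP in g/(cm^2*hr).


Formula: WVP = loss / (area * time)
Substituting: WVP = 0.8870 / (9.5260 * 9.1480)
Result: 0.0101786 g/(cm^2*hr)


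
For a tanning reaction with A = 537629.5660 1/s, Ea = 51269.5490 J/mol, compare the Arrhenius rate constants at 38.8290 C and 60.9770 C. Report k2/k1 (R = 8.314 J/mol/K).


T1 = 38.8290 + 273.15 = 311.9790 K; T2 = 60.9770 + 273.15 = 334.1270 K
k1 = A * exp(-Ea/(R*T1)) = 537629.5660 * exp(-51269.5490/(8.314*311.9790)) = 0.00139995 1/s
k2 = A * exp(-Ea/(R*T2)) = 537629.5660 * exp(-51269.5490/(8.314*334.1270)) = 0.00518965 1/s
k2/k1 = 0.00518965 / 0.00139995 = 3.7070


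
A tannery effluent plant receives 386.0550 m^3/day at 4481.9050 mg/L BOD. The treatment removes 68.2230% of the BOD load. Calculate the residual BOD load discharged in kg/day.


Load_in = volume * conc / 1000 = 386.0550 * 4481.9050 / 1000 = 1730.2618 kg/day
Removed = Load_in * eff / 100 = 1730.2618 * 68.2230 / 100 = 1180.4365 kg/day
Load_out = Load_in - Removed = 1730.2618 - 1180.4365 = 549.8253 kg/day


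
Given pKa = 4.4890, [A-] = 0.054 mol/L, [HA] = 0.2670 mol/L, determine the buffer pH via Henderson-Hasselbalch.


ratio = [A-] / [HA] = 0.054 / 0.2670 = 0.2022
log10(ratio) = -0.6941
pH = pKa + log10(ratio) = 4.4890 - 0.6941 = 3.7949


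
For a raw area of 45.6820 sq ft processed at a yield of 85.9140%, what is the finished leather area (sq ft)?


Formula: finished = raw * yield / 100
Substituting: finished = 45.6820 * 85.9140 / 100
Result: 39.2472 sq ft


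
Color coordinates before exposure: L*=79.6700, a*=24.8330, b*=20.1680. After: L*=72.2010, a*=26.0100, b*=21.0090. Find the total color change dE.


dL = -7.4690, da = 1.1770, db = 0.8410
dE = sqrt((-7.4690)^2 + 1.1770^2 + 0.8410^2) = 7.6078


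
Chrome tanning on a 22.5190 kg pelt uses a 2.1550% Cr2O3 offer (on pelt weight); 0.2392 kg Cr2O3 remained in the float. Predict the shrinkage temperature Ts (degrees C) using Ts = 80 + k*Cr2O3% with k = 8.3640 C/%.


Offered = pelt * offer_pct / 100 = 22.5190 * 2.1550 / 100 = 0.4853 kg
Uptake = offered - residual = 0.4853 - 0.2392 = 0.2461 kg
Cr2O3% on pelt = uptake / pelt * 100 = 0.2461 / 22.5190 * 100 = 1.0928 %
Ts = 80 + k * Cr2O3% = 80 + 8.3640 * 1.0928 = 89.1401 C


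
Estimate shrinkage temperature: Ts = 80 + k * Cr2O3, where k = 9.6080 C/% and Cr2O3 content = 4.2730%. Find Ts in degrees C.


Formula: Ts = 80 + k * Cr2O3
Substituting: Ts = 80 + 9.6080 * 4.2730
Result: 121.0550 C


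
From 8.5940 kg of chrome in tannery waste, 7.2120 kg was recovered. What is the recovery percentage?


Formula: Recovery = recovered / input * 100
Substituting: Recovery = 7.2120 / 8.5940 * 100
Result: 83.9190 %


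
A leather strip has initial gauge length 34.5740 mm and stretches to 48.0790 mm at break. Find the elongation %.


Formula: Elongation = (Lf - L0) / L0 * 100
Substituting: Elongation = (48.0790 - 34.5740) / 34.5740 * 100
Result: 39.0611 %


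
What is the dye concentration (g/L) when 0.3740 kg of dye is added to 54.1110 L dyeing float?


Formula: Conc = dye_mass(kg) / volume(L) * 1000
Substituting: Conc = 0.3740 / 54.1110 * 1000
Result: 6.9117 g/L


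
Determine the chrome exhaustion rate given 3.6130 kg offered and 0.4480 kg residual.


Formula: Uptake = (offered - residual) / offered * 100
Substituting: Uptake = (3.6130 - 0.4480) / 3.6130 * 100
Result: 87.6003 %


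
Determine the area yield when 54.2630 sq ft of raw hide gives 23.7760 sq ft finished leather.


Formula: Yield = finished / raw * 100
Substituting: Yield = 23.7760 / 54.2630 * 100
Result: 43.8162 %


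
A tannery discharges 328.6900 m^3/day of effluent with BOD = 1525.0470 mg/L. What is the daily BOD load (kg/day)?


Formula: BOD_load = volume * conc / 1000
Substituting: BOD_load = 328.6900 * 1525.0470 / 1000
Result: 501.2677 kg/day


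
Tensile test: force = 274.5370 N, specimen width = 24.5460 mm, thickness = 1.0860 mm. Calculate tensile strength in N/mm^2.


Formula: TS = force / (width * thickness)
Substituting: TS = 274.5370 / (24.5460 * 1.0860)
Result: 10.2989 N/mm^2


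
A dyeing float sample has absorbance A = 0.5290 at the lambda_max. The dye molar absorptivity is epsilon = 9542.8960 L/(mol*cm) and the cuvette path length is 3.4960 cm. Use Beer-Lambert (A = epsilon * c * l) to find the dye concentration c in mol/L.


Formula: c = A / (epsilon * l)
Substituting: c = 0.5290 / (9542.8960 * 3.4960)
Result: 1.5856e-05 mol/L


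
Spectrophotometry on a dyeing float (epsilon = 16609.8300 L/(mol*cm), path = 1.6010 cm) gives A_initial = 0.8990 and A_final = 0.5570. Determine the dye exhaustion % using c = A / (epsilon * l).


c_initial = A_i / (epsilon * l) = 0.8990 / (16609.8300 * 1.6010) = 3.3807e-05 mol/L
c_final = A_f / (epsilon * l) = 0.5570 / (16609.8300 * 1.6010) = 2.0946e-05 mol/L
Exhaustion = (c_initial - c_final) / c_initial * 100 = (3.3807e-05 - 2.0946e-05) / 3.3807e-05 * 100 = 38.0423 %


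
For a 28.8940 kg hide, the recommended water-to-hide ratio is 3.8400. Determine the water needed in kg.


Formula: Water = hide_weight * ratio
Substituting: Water = 28.8940 * 3.8400
Result: 110.9530 kg


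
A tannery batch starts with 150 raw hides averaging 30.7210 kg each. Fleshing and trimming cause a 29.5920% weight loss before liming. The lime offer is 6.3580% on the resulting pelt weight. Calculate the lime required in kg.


Total_raw = N * avg_wt = 150 * 30.7210 = 4608.1500 kg
Substrate = Total_raw * (1 - loss/100) = 4608.1500 * (1 - 29.5920/100) = 3244.5063 kg
Lime = Substrate * pct / 100 = 3244.5063 * 6.3580 / 100 = 206.2857 kg


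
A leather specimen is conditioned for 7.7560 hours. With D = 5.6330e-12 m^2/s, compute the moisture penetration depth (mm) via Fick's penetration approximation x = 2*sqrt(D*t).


t = 7.7560 hr * 3600 = 27921.6000 s
D * t = 5.6330e-12 * 27921.6000 = 1.5728e-07
x = 2 * sqrt(D*t) = 2 * sqrt(1.5728e-07) = 7.9318e-04 m = 0.7932 mm


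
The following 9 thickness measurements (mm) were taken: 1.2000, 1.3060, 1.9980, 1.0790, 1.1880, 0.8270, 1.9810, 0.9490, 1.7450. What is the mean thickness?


Formula: Average = sum / n
Substituting: Average = 12.2730 / 9
Result: 1.3637 mm


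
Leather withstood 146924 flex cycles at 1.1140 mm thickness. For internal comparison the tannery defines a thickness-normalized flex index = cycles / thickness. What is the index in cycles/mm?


Formula: Index = cycles / thickness
Substituting: Index = 146924 / 1.1140
Result: 131888.6894 cycles/mm


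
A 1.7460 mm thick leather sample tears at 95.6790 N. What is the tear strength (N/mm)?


Formula: Tear strength = force / thickness
Substituting: Tear strength = 95.6790 / 1.7460
Result: 54.7990 N/mm


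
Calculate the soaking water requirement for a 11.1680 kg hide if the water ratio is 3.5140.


Formula: Water = hide_weight * ratio
Substituting: Water = 11.1680 * 3.5140
Result: 39.2444 kg


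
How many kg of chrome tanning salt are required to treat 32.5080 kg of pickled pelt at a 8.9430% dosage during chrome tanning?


Formula: Chrome = substrate * pct / 100
Substituting: Chrome = 32.5080 * 8.9430 / 100
Result: 2.9072 kg


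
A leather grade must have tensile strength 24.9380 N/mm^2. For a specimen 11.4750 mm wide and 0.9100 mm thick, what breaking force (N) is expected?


Formula: F = TS * w * t
Substituting: F = 24.9380 * 11.4750 * 0.9100
Result: 260.4088 N


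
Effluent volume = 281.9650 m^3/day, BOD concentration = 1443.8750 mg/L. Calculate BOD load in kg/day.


Formula: BOD_load = volume * conc / 1000
Substituting: BOD_load = 281.9650 * 1443.8750 / 1000
Result: 407.1222 kg/day


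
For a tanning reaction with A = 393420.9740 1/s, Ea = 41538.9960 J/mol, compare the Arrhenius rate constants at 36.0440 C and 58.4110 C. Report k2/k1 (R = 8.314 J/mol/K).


T1 = 36.0440 + 273.15 = 309.1940 K; T2 = 58.4110 + 273.15 = 331.5610 K
k1 = A * exp(-Ea/(R*T1)) = 393420.9740 * exp(-41538.9960/(8.314*309.1940)) = 0.0377647 1/s
k2 = A * exp(-Ea/(R*T2)) = 393420.9740 * exp(-41538.9960/(8.314*331.5610)) = 0.1123 1/s
k2/k1 = 0.1123 / 0.0377647 = 2.9745


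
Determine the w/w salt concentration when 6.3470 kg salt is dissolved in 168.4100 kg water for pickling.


Formula: Conc = salt / (water + salt) * 100
Substituting: Conc = 6.3470 / (168.4100 + 6.3470) * 100
Result: 3.6319 %


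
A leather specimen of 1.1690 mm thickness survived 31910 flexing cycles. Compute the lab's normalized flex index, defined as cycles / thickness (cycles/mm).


Formula: Index = cycles / thickness
Substituting: Index = 31910 / 1.1690
Result: 27296.8349 cycles/mm


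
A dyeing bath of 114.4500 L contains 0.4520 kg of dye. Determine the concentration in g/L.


Formula: Conc = dye_mass(kg) / volume(L) * 1000
Substituting: Conc = 0.4520 / 114.4500 * 1000
Result: 3.9493 g/L


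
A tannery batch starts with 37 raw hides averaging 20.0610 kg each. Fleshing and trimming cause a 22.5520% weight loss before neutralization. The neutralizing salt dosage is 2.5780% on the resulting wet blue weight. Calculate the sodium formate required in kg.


Total_raw = N * avg_wt = 37 * 20.0610 = 742.2570 kg
Substrate = Total_raw * (1 - loss/100) = 742.2570 * (1 - 22.5520/100) = 574.8632 kg
Neutralizer = Substrate * pct / 100 = 574.8632 * 2.5780 / 100 = 14.8200 kg


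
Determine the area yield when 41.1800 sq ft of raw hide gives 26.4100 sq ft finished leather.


Formula: Yield = finished / raw * 100
Substituting: Yield = 26.4100 / 41.1800 * 100
Result: 64.1331 %


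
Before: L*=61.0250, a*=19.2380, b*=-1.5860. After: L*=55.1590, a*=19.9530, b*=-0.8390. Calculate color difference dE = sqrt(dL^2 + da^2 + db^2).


dL = -5.8660, da = 0.7150, db = 0.7470
dE = sqrt((-5.8660)^2 + 0.7150^2 + 0.7470^2) = 5.9564


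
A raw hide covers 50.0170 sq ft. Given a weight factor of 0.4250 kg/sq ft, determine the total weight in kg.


Formula: Weight = area * weight_per_sqft
Substituting: Weight = 50.0170 * 0.4250
Result: 21.2572 kg


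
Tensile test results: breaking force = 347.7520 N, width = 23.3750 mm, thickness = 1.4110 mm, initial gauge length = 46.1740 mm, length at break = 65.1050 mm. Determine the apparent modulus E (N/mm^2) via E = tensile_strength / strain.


TS = F / (w * t) = 347.7520 / (23.3750 * 1.4110) = 10.5437 N/mm^2
strain = (Lf - L0) / L0 = (65.1050 - 46.1740) / 46.1740 = 0.4100
E = TS / strain = 10.5437 / 0.4100 = 25.7167 N/mm^2


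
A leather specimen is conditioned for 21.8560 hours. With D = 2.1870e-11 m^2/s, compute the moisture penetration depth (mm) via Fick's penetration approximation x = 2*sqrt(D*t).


t = 21.8560 hr * 3600 = 78681.6000 s
D * t = 2.1870e-11 * 78681.6000 = 1.7208e-06
x = 2 * sqrt(D*t) = 2 * sqrt(1.7208e-06) = 0.00262356 m = 2.6236 mm


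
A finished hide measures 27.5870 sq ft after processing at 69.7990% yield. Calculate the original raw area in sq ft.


Formula: raw = finished * 100 / yield
Substituting: raw = 27.5870 * 100 / 69.7990
Result: 39.5235 sq ft


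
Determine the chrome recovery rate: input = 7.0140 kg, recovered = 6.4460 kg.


Formula: Recovery = recovered / input * 100
Substituting: Recovery = 6.4460 / 7.0140 * 100
Result: 91.9019 %


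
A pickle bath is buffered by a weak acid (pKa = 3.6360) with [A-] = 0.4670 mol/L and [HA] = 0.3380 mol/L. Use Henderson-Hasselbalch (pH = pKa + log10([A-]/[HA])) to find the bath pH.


ratio = [A-] / [HA] = 0.4670 / 0.3380 = 1.3817
log10(ratio) = 0.1404
pH = pKa + log10(ratio) = 3.6360 + 0.1404 = 3.7764
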